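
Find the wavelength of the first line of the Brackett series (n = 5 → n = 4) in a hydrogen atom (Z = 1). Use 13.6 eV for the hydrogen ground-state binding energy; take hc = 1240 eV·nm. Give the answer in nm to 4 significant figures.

The Brackett series terminates on n_f = 4; the first line has n_i = 4+1 = 5.
ΔE = 13.60 × (1/4² − 1/5²) = 0.3060 eV.
λ = 1240 / 0.3060 = 4052 nm.

4052 nm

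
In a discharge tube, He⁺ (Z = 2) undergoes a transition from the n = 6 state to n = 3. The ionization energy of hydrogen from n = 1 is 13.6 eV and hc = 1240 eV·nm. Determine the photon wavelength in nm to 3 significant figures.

For Z = 2 the level energies scale as Z², so the effective Rydberg energy is 13.6 × 4 = 54.40 eV.
ΔE = 54.40 × (1/3² − 1/6²) = 54.40 × 0.08333 = 4.533 eV.
λ = hc/ΔE = 1240 / 4.533 = 274 nm.

274 nm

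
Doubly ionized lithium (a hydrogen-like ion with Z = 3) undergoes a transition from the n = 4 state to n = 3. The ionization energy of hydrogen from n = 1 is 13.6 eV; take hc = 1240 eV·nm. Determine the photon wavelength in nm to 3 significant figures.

208 nm

For Z = 3 the level energies scale as Z², so the effective Rydberg energy is 13.6 × 9 = 122.4 eV.
ΔE = 122.4 × (1/3² − 1/4²) = 122.4 × 0.04861 = 5.950 eV.
λ = hc/ΔE = 1240 / 5.950 = 208 nm.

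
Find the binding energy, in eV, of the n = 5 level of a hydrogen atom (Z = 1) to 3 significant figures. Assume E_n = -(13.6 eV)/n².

E_5 = −13.60/25 = −0.544 eV, so ionization (to E = 0) requires 0.544 eV.

0.544 eV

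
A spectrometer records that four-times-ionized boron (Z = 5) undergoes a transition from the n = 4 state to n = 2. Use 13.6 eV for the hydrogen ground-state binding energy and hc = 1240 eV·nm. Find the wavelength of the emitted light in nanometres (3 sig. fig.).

For Z = 5 the level energies scale as Z², so the effective Rydberg energy is 13.6 × 25 = 340.0 eV.
ΔE = 340.0 × (1/2² − 1/4²) = 340.0 × 0.1875 = 63.75 eV.
λ = hc/ΔE = 1240 / 63.75 = 19.5 nm.

19.5 nm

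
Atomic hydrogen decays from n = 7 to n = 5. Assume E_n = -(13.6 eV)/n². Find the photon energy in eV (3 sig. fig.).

0.266 eV

E_7 = −13.60/49 = −0.2776 eV and E_5 = −13.60/25 = −0.5440 eV.
The photon energy is |E_7 − E_5| = 0.266 eV.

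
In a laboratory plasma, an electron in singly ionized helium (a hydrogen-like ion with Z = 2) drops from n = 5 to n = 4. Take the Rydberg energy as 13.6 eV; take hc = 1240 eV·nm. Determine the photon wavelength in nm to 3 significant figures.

1010 nm

For Z = 2 the level energies scale as Z², so the effective Rydberg energy is 13.6 × 4 = 54.40 eV.
ΔE = 54.40 × (1/4² − 1/5²) = 54.40 × 0.02250 = 1.224 eV.
λ = hc/ΔE = 1240 / 1.224 = 1010 nm.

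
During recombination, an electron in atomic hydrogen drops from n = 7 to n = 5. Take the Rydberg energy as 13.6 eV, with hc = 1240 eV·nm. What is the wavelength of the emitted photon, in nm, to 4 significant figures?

4654 nm

ΔE = 13.60 × (1/5² − 1/7²) = 13.60 × 0.01959 = 0.2664 eV.
λ = hc/ΔE = 1240 / 0.2664 = 4654 nm.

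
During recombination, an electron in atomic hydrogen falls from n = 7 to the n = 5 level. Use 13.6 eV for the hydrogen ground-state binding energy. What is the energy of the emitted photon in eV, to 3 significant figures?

0.266 eV

E_7 = −13.60/49 = −0.2776 eV and E_5 = −13.60/25 = −0.5440 eV.
The photon energy is |E_7 − E_5| = 0.266 eV.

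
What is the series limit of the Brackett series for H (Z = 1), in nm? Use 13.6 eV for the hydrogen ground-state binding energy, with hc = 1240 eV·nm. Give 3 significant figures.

1460 nm

The Brackett series has lower level n_f = 4; the series limit corresponds to n_i → ∞.
ΔE_max = 13.6 × 1 / 4² = 0.8500 eV.
λ_min = 1240 / 0.8500 = 1460 nm.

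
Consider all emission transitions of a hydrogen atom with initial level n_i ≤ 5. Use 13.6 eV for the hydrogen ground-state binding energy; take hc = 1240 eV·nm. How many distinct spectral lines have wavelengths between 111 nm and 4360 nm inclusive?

7

Enumerate all n_i → n_f pairs with 1 ≤ n_f < n_i ≤ 5 and compute λ = 1240 / [13.6·1·(1/n_f² − 1/n_i²)].
Lines falling in [111, 4360] nm: 2→1 (121.6 nm), 5→2 (434.2 nm), 4→2 (486.3 nm), 3→2 (656.5 nm), 5→3 (1282 nm), 4→3 (1876 nm), 5→4 (4052 nm).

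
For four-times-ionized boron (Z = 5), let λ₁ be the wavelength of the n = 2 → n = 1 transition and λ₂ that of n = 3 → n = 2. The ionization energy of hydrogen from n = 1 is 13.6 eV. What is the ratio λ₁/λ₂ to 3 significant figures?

λ ∝ 1/ΔE ∝ 1/(1/n_f² − 1/n_i²), and the Z² and hc factors cancel in the ratio.
λ₁/λ₂ = (1/2² − 1/3²)/(1/1² − 1/2²) = 0.1389/0.7500 = 0.185.

0.185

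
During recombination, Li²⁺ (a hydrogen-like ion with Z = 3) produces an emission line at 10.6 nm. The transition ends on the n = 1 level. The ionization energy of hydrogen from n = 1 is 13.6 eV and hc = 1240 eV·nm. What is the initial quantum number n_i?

n_i = 5

The photon energy is ΔE = hc/λ = 1240 / 10.6 = 117.0 eV.
With Z = 3, ΔE = 122.4 × (1/n_f² − 1/n_i²), so 1/n_f² − 1/n_i² = 0.9557.
With n_f = 1: 1/n_i² = 1/1 − 0.9557 = 0.04427, so n_i ≈ 4.75.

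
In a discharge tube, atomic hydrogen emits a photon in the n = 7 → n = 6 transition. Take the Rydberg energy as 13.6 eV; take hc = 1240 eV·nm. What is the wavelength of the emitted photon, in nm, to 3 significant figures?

ΔE = 13.60 × (1/6² − 1/7²) = 13.60 × 0.007370 = 0.1002 eV.
λ = hc/ΔE = 1240 / 0.1002 = 12400 nm.

12400 nm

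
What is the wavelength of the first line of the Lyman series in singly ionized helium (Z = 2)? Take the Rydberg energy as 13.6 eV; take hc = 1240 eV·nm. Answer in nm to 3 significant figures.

The Lyman series terminates on n_f = 1; the first line has n_i = 1+1 = 2.
ΔE = 54.40 × (1/1² − 1/2²) = 40.80 eV.
λ = 1240 / 40.80 = 30.4 nm.

30.4 nm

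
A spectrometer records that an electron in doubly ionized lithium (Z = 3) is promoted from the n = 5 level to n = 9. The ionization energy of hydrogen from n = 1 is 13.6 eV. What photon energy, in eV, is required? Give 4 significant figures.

3.385 eV

The Bohr energies scale as Z², so for Z = 3: E_n = −122.4/n² eV.
E_9 = −122.4/81 = −1.511 eV and E_5 = −122.4/25 = −4.896 eV.
The photon energy is |E_9 − E_5| = 3.385 eV.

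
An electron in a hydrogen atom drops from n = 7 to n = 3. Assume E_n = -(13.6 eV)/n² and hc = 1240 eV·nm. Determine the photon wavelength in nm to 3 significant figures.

ΔE = 13.60 × (1/3² − 1/7²) = 13.60 × 0.09070 = 1.234 eV.
λ = hc/ΔE = 1240 / 1.234 = 1010 nm.

1010 nm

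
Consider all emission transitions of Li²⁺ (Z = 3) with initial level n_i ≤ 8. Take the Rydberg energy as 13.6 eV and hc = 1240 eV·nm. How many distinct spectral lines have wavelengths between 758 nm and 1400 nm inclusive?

3

Enumerate all n_i → n_f pairs with 1 ≤ n_f < n_i ≤ 8 and compute λ = 1240 / [13.6·9·(1/n_f² − 1/n_i²)].
Lines falling in [758, 1400] nm: 6→5 (828.9 nm), 8→6 (833.6 nm), 7→6 (1375 nm).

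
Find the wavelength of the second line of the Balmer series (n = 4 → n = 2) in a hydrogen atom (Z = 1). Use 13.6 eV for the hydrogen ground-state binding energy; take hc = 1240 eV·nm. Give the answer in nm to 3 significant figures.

486 nm

The Balmer series terminates on n_f = 2; the second line has n_i = 2+2 = 4.
ΔE = 13.60 × (1/2² − 1/4²) = 2.550 eV.
λ = 1240 / 2.550 = 486 nm.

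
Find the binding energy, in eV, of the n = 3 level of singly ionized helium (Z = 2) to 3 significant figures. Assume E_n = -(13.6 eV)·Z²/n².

E_n = −13.6 Z²/n² = −54.40/n² eV for Z = 2.
E_3 = −54.40/9 = −6.04 eV, so ionization (to E = 0) requires 6.04 eV.

6.04 eV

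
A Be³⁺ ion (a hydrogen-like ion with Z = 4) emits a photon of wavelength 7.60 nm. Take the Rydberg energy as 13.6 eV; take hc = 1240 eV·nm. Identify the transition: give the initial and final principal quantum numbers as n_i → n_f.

n_i = 2, n_f = 1

The photon energy is ΔE = hc/λ = 1240 / 7.60 = 163.2 eV.
With Z = 4, ΔE = 217.6 × (1/n_f² − 1/n_i²), so 1/n_f² − 1/n_i² = 0.7498.
Trying n_f = 1 gives 1/n_i² = 0.2502, i.e. n_i ≈ 2; this pair matches.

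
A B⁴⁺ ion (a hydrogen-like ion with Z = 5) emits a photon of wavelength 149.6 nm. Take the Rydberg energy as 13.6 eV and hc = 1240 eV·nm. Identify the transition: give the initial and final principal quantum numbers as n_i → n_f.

n_i = 8, n_f = 5

The photon energy is ΔE = hc/λ = 1240 / 149.6 = 8.289 eV.
With Z = 5, ΔE = 340.0 × (1/n_f² − 1/n_i²), so 1/n_f² − 1/n_i² = 0.02438.
Trying n_f = 5 gives 1/n_i² = 0.01562, i.e. n_i ≈ 8; this pair matches.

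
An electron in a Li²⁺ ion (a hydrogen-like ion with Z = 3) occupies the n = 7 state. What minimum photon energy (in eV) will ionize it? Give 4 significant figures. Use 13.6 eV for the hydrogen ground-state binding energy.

E_n = −13.6 Z²/n² = −122.4/n² eV for Z = 3.
E_7 = −122.4/49 = −2.498 eV, so ionization (to E = 0) requires 2.498 eV.

2.498 eV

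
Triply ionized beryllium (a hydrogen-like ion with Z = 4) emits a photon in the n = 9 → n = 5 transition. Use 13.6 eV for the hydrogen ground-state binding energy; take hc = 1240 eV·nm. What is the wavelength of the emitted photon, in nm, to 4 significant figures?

206.1 nm

For Z = 4 the level energies scale as Z², so the effective Rydberg energy is 13.6 × 16 = 217.6 eV.
ΔE = 217.6 × (1/5² − 1/9²) = 217.6 × 0.02765 = 6.018 eV.
λ = hc/ΔE = 1240 / 6.018 = 206.1 nm.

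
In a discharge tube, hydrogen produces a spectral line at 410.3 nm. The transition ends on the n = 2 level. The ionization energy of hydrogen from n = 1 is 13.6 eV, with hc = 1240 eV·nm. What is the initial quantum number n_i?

The photon energy is ΔE = hc/λ = 1240 / 410.3 = 3.022 eV.
With Z = 1, ΔE = 13.60 × (1/n_f² − 1/n_i²), so 1/n_f² − 1/n_i² = 0.2222.
With n_f = 2: 1/n_i² = 1/4 − 0.2222 = 0.02778, so n_i ≈ 6.00.

n_i = 6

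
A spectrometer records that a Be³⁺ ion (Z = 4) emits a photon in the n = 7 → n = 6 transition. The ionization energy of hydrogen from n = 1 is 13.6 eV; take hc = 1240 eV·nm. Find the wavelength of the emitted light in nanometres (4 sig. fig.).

For Z = 4 the level energies scale as Z², so the effective Rydberg energy is 13.6 × 16 = 217.6 eV.
ΔE = 217.6 × (1/6² − 1/7²) = 217.6 × 0.007370 = 1.604 eV.
λ = hc/ΔE = 1240 / 1.604 = 773.2 nm.

773.2 nm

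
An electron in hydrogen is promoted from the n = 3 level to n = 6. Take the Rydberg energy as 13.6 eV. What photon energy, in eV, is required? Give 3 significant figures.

1.13 eV

E_6 = −13.60/36 = −0.3778 eV and E_3 = −13.60/9 = −1.511 eV.
The photon energy is |E_6 − E_3| = 1.13 eV.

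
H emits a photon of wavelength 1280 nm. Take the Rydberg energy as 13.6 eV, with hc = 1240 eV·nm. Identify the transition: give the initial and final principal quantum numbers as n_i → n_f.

n_i = 5, n_f = 3

The photon energy is ΔE = hc/λ = 1240 / 1280 = 0.9688 eV.
With Z = 1, ΔE = 13.60 × (1/n_f² − 1/n_i²), so 1/n_f² − 1/n_i² = 0.07123.
Trying n_f = 3 gives 1/n_i² = 0.03988, i.e. n_i ≈ 5; this pair matches.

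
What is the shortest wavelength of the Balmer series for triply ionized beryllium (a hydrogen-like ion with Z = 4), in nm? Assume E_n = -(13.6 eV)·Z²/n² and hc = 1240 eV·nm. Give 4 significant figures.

22.79 nm

The Balmer series has lower level n_f = 2; the series limit corresponds to n_i → ∞.
ΔE_max = 13.6 × 16 / 2² = 54.40 eV.
λ_min = 1240 / 54.40 = 22.79 nm.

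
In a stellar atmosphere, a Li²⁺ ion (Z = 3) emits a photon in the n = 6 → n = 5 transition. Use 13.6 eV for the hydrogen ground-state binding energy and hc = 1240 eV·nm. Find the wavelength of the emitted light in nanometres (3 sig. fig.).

For Z = 3 the level energies scale as Z², so the effective Rydberg energy is 13.6 × 9 = 122.4 eV.
ΔE = 122.4 × (1/5² − 1/6²) = 122.4 × 0.01222 = 1.496 eV.
λ = hc/ΔE = 1240 / 1.496 = 829 nm.

829 nm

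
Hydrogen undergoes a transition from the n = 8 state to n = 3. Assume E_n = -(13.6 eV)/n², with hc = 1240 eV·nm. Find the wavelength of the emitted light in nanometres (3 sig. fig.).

ΔE = 13.60 × (1/3² − 1/8²) = 13.60 × 0.09549 = 1.299 eV.
λ = hc/ΔE = 1240 / 1.299 = 955 nm.

955 nm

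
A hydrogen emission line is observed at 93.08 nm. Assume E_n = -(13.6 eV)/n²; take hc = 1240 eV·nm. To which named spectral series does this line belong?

Lyman

ΔE = 1240/93.08 = 13.32 eV.
This matches 13.6 × (1/1² − 1/7²), so n_f = 1: the Lyman series.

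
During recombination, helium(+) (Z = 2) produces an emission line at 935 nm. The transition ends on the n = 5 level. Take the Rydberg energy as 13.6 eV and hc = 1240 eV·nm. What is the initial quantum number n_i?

n_i = 8

The photon energy is ΔE = hc/λ = 1240 / 935 = 1.326 eV.
With Z = 2, ΔE = 54.40 × (1/n_f² − 1/n_i²), so 1/n_f² − 1/n_i² = 0.02438.
With n_f = 5: 1/n_i² = 1/25 − 0.02438 = 0.01562, so n_i ≈ 8.00.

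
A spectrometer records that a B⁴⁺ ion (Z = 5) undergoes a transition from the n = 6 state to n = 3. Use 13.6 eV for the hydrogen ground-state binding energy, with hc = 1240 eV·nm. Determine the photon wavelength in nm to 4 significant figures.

43.76 nm

For Z = 5 the level energies scale as Z², so the effective Rydberg energy is 13.6 × 25 = 340.0 eV.
ΔE = 340.0 × (1/3² − 1/6²) = 340.0 × 0.08333 = 28.33 eV.
λ = hc/ΔE = 1240 / 28.33 = 43.76 nm.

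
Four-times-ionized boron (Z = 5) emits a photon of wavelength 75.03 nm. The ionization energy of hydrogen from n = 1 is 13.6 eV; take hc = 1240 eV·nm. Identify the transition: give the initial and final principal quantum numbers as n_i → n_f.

The photon energy is ΔE = hc/λ = 1240 / 75.03 = 16.53 eV.
With Z = 5, ΔE = 340.0 × (1/n_f² − 1/n_i²), so 1/n_f² − 1/n_i² = 0.04861.
Trying n_f = 3 gives 1/n_i² = 0.06250, i.e. n_i ≈ 4; this pair matches.

n_i = 4, n_f = 3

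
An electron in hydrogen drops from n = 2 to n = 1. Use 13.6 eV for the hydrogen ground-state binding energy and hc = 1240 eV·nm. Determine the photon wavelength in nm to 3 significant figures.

ΔE = 13.60 × (1/1² − 1/2²) = 13.60 × 0.7500 = 10.20 eV.
λ = hc/ΔE = 1240 / 10.20 = 122 nm.

122 nm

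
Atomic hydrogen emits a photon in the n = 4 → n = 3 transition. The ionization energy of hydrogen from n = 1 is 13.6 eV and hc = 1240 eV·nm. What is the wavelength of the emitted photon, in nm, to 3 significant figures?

ΔE = 13.60 × (1/3² − 1/4²) = 13.60 × 0.04861 = 0.6611 eV.
λ = hc/ΔE = 1240 / 0.6611 = 1880 nm.

1880 nm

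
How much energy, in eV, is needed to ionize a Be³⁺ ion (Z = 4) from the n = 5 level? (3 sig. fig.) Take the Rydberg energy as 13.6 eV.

E_n = −13.6 Z²/n² = −217.6/n² eV for Z = 4.
E_5 = −217.6/25 = −8.70 eV, so ionization (to E = 0) requires 8.70 eV.

8.70 eV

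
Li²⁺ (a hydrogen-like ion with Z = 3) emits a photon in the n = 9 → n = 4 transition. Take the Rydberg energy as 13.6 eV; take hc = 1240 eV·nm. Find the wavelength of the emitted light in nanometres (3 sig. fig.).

For Z = 3 the level energies scale as Z², so the effective Rydberg energy is 13.6 × 9 = 122.4 eV.
ΔE = 122.4 × (1/4² − 1/9²) = 122.4 × 0.05015 = 6.139 eV.
λ = hc/ΔE = 1240 / 6.139 = 202 nm.

202 nm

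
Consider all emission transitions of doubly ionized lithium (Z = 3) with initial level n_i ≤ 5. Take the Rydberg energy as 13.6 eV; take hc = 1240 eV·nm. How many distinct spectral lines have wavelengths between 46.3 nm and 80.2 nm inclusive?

3

Enumerate all n_i → n_f pairs with 1 ≤ n_f < n_i ≤ 5 and compute λ = 1240 / [13.6·9·(1/n_f² − 1/n_i²)].
Lines falling in [46.3, 80.2] nm: 5→2 (48.24 nm), 4→2 (54.03 nm), 3→2 (72.94 nm).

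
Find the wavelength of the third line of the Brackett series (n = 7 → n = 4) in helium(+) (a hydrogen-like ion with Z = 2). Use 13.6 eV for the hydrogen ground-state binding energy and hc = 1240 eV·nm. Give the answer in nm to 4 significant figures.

541.5 nm

The Brackett series terminates on n_f = 4; the third line has n_i = 4+3 = 7.
ΔE = 54.40 × (1/4² − 1/7²) = 2.290 eV.
λ = 1240 / 2.290 = 541.5 nm.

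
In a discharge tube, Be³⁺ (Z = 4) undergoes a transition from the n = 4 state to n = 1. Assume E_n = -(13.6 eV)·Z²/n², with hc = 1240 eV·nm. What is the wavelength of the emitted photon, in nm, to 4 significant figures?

6.078 nm

For Z = 4 the level energies scale as Z², so the effective Rydberg energy is 13.6 × 16 = 217.6 eV.
ΔE = 217.6 × (1/1² − 1/4²) = 217.6 × 0.9375 = 204.0 eV.
λ = hc/ΔE = 1240 / 204.0 = 6.078 nm.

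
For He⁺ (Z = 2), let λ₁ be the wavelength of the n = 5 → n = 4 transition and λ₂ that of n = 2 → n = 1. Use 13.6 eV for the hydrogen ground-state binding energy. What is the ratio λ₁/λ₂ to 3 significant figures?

33.3

λ ∝ 1/ΔE ∝ 1/(1/n_f² − 1/n_i²), and the Z² and hc factors cancel in the ratio.
λ₁/λ₂ = (1/1² − 1/2²)/(1/4² − 1/5²) = 0.7500/0.02250 = 33.3.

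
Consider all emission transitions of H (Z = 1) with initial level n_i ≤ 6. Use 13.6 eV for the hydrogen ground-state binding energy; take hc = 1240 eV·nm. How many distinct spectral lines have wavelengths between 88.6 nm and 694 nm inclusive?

Enumerate all n_i → n_f pairs with 1 ≤ n_f < n_i ≤ 6 and compute λ = 1240 / [13.6·1·(1/n_f² − 1/n_i²)].
Lines falling in [88.6, 694] nm: 6→1 (93.78 nm), 5→1 (94.98 nm), 4→1 (97.25 nm), 3→1 (102.6 nm), 2→1 (121.6 nm), 6→2 (410.3 nm), 5→2 (434.2 nm), 4→2 (486.3 nm), 3→2 (656.5 nm).

9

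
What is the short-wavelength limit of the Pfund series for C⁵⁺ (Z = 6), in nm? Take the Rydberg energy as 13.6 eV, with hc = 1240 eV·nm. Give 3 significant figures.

63.3 nm

The Pfund series has lower level n_f = 5; the series limit corresponds to n_i → ∞.
ΔE_max = 13.6 × 36 / 5² = 19.58 eV.
λ_min = 1240 / 19.58 = 63.3 nm.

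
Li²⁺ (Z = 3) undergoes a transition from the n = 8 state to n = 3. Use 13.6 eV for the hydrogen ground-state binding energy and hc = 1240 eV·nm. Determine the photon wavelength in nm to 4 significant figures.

For Z = 3 the level energies scale as Z², so the effective Rydberg energy is 13.6 × 9 = 122.4 eV.
ΔE = 122.4 × (1/3² − 1/8²) = 122.4 × 0.09549 = 11.69 eV.
λ = hc/ΔE = 1240 / 11.69 = 106.1 nm.

106.1 nm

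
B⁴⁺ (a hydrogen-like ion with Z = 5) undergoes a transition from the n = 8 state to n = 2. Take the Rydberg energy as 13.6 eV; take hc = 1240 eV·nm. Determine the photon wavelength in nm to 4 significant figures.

15.56 nm

For Z = 5 the level energies scale as Z², so the effective Rydberg energy is 13.6 × 25 = 340.0 eV.
ΔE = 340.0 × (1/2² − 1/8²) = 340.0 × 0.2344 = 79.69 eV.
λ = hc/ΔE = 1240 / 79.69 = 15.56 nm.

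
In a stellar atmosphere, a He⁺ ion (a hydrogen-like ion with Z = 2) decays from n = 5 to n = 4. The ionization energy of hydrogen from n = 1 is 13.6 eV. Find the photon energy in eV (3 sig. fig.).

The Bohr energies scale as Z², so for Z = 2: E_n = −54.40/n² eV.
E_5 = −54.40/25 = −2.176 eV and E_4 = −54.40/16 = −3.400 eV.
The photon energy is |E_5 − E_4| = 1.22 eV.

1.22 eV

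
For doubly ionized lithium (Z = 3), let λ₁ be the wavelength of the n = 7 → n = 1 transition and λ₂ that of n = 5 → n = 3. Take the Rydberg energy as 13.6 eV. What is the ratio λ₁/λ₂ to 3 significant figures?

λ ∝ 1/ΔE ∝ 1/(1/n_f² − 1/n_i²), and the Z² and hc factors cancel in the ratio.
λ₁/λ₂ = (1/3² − 1/5²)/(1/1² − 1/7²) = 0.07111/0.9796 = 0.0726.

0.0726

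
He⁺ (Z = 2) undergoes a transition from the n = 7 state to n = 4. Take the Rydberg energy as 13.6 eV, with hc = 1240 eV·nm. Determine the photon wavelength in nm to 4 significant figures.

541.5 nm

For Z = 2 the level energies scale as Z², so the effective Rydberg energy is 13.6 × 4 = 54.40 eV.
ΔE = 54.40 × (1/4² − 1/7²) = 54.40 × 0.04209 = 2.290 eV.
λ = hc/ΔE = 1240 / 2.290 = 541.5 nm.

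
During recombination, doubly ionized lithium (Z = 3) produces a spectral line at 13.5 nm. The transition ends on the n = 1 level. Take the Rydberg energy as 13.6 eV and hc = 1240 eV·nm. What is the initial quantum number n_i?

n_i = 2

The photon energy is ΔE = hc/λ = 1240 / 13.5 = 91.85 eV.
With Z = 3, ΔE = 122.4 × (1/n_f² − 1/n_i²), so 1/n_f² − 1/n_i² = 0.7504.
With n_f = 1: 1/n_i² = 1/1 − 0.7504 = 0.2496, so n_i ≈ 2.00.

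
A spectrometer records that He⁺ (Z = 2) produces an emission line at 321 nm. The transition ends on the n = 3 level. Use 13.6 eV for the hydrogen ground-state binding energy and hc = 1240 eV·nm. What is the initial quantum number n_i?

n_i = 5

The photon energy is ΔE = hc/λ = 1240 / 321 = 3.863 eV.
With Z = 2, ΔE = 54.40 × (1/n_f² − 1/n_i²), so 1/n_f² − 1/n_i² = 0.07101.
With n_f = 3: 1/n_i² = 1/9 − 0.07101 = 0.04010, so n_i ≈ 4.99.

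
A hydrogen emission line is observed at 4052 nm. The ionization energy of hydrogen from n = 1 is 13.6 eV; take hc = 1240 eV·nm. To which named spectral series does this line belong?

Brackett

ΔE = 1240/4052 = 0.3060 eV.
This matches 13.6 × (1/4² − 1/5²), so n_f = 4: the Brackett series.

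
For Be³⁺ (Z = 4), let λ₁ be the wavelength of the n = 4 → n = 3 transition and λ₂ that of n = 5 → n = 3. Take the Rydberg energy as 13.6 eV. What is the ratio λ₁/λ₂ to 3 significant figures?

1.46

λ ∝ 1/ΔE ∝ 1/(1/n_f² − 1/n_i²), and the Z² and hc factors cancel in the ratio.
λ₁/λ₂ = (1/3² − 1/5²)/(1/3² − 1/4²) = 0.07111/0.04861 = 1.46.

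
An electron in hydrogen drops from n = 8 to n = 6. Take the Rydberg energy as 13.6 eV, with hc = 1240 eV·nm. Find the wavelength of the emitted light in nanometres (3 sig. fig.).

ΔE = 13.60 × (1/6² − 1/8²) = 13.60 × 0.01215 = 0.1653 eV.
λ = hc/ΔE = 1240 / 0.1653 = 7500 nm.

7500 nm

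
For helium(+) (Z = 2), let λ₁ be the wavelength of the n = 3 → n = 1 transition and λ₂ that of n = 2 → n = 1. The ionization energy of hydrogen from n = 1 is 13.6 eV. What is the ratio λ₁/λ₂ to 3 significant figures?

0.844

λ ∝ 1/ΔE ∝ 1/(1/n_f² − 1/n_i²), and the Z² and hc factors cancel in the ratio.
λ₁/λ₂ = (1/1² − 1/2²)/(1/1² − 1/3²) = 0.7500/0.8889 = 0.844.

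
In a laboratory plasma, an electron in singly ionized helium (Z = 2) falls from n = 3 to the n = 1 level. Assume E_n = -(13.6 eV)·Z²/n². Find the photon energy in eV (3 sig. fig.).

The Bohr energies scale as Z², so for Z = 2: E_n = −54.40/n² eV.
E_3 = −54.40/9 = −6.044 eV and E_1 = −54.40/1 = −54.40 eV.
The photon energy is |E_3 − E_1| = 48.4 eV.

48.4 eV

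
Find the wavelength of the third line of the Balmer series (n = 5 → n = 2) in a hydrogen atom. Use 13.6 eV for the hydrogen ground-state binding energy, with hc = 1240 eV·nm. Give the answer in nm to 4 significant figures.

The Balmer series terminates on n_f = 2; the third line has n_i = 2+3 = 5.
ΔE = 13.60 × (1/2² − 1/5²) = 2.856 eV.
λ = 1240 / 2.856 = 434.2 nm.

434.2 nm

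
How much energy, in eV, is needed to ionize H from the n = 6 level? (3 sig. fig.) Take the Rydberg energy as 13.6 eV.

E_6 = −13.60/36 = −0.378 eV, so ionization (to E = 0) requires 0.378 eV.

0.378 eV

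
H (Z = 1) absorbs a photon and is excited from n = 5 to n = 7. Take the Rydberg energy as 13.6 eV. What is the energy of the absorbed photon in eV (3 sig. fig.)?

0.266 eV

E_7 = −13.60/49 = −0.2776 eV and E_5 = −13.60/25 = −0.5440 eV.
The photon energy is |E_7 − E_5| = 0.266 eV.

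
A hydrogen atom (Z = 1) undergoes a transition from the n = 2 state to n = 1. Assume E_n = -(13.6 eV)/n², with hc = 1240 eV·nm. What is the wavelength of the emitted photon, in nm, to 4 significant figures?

121.6 nm

ΔE = 13.60 × (1/1² − 1/2²) = 13.60 × 0.7500 = 10.20 eV.
λ = hc/ΔE = 1240 / 10.20 = 121.6 nm.
This line belongs to the Lyman series.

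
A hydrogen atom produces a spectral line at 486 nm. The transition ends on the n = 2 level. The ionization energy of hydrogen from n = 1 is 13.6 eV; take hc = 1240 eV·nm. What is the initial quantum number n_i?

The photon energy is ΔE = hc/λ = 1240 / 486 = 2.551 eV.
With Z = 1, ΔE = 13.60 × (1/n_f² − 1/n_i²), so 1/n_f² − 1/n_i² = 0.1876.
With n_f = 2: 1/n_i² = 1/4 − 0.1876 = 0.06239, so n_i ≈ 4.00.

n_i = 4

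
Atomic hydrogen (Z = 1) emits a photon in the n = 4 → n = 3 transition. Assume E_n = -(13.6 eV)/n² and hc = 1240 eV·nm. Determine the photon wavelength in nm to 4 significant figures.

ΔE = 13.60 × (1/3² − 1/4²) = 13.60 × 0.04861 = 0.6611 eV.
λ = hc/ΔE = 1240 / 0.6611 = 1876 nm.
This line belongs to the Paschen series.

1876 nm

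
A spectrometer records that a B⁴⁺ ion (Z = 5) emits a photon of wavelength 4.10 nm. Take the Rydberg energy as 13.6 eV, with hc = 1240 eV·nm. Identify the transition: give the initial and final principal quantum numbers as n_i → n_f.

n_i = 3, n_f = 1

The photon energy is ΔE = hc/λ = 1240 / 4.10 = 302.4 eV.
With Z = 5, ΔE = 340.0 × (1/n_f² − 1/n_i²), so 1/n_f² − 1/n_i² = 0.8895.
Trying n_f = 1 gives 1/n_i² = 0.1105, i.e. n_i ≈ 3; this pair matches.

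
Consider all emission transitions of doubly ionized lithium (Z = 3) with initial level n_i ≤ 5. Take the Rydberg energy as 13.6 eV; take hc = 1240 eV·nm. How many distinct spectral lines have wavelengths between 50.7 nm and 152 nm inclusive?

Enumerate all n_i → n_f pairs with 1 ≤ n_f < n_i ≤ 5 and compute λ = 1240 / [13.6·9·(1/n_f² − 1/n_i²)].
Lines falling in [50.7, 152] nm: 4→2 (54.03 nm), 3→2 (72.94 nm), 5→3 (142.5 nm).

3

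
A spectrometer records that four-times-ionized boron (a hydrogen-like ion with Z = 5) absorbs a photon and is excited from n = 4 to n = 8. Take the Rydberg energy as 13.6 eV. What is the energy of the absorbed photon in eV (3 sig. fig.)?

The Bohr energies scale as Z², so for Z = 5: E_n = −340.0/n² eV.
E_8 = −340.0/64 = −5.313 eV and E_4 = −340.0/16 = −21.25 eV.
The photon energy is |E_8 − E_4| = 15.9 eV.

15.9 eV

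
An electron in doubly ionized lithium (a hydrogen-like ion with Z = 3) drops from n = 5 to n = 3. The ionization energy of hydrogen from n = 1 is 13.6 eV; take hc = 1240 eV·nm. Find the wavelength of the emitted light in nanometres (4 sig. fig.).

For Z = 3 the level energies scale as Z², so the effective Rydberg energy is 13.6 × 9 = 122.4 eV.
ΔE = 122.4 × (1/3² − 1/5²) = 122.4 × 0.07111 = 8.704 eV.
λ = hc/ΔE = 1240 / 8.704 = 142.5 nm.

142.5 nm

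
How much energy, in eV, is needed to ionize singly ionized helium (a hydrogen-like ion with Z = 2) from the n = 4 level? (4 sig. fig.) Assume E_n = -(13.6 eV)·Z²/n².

3.400 eV

E_n = −13.6 Z²/n² = −54.40/n² eV for Z = 2.
E_4 = −54.40/16 = −3.400 eV, so ionization (to E = 0) requires 3.400 eV.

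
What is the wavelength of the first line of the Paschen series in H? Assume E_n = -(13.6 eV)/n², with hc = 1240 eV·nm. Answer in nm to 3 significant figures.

1880 nm

The Paschen series terminates on n_f = 3; the first line has n_i = 3+1 = 4.
ΔE = 13.60 × (1/3² − 1/4²) = 0.6611 eV.
λ = 1240 / 0.6611 = 1880 nm.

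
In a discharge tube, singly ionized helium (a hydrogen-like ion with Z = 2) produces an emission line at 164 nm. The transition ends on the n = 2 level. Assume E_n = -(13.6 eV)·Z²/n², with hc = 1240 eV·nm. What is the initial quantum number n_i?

The photon energy is ΔE = hc/λ = 1240 / 164 = 7.561 eV.
With Z = 2, ΔE = 54.40 × (1/n_f² − 1/n_i²), so 1/n_f² − 1/n_i² = 0.1390.
With n_f = 2: 1/n_i² = 1/4 − 0.1390 = 0.1110, so n_i ≈ 3.00.

n_i = 3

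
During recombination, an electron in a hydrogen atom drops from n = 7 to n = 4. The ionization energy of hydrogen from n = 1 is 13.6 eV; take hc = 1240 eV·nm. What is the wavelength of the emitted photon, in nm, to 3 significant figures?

2170 nm

ΔE = 13.60 × (1/4² − 1/7²) = 13.60 × 0.04209 = 0.5724 eV.
λ = hc/ΔE = 1240 / 0.5724 = 2170 nm.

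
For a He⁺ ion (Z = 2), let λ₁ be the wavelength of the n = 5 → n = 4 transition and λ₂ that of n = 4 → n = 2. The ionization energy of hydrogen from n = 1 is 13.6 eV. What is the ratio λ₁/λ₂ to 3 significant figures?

8.33

λ ∝ 1/ΔE ∝ 1/(1/n_f² − 1/n_i²), and the Z² and hc factors cancel in the ratio.
λ₁/λ₂ = (1/2² − 1/4²)/(1/4² − 1/5²) = 0.1875/0.02250 = 8.33.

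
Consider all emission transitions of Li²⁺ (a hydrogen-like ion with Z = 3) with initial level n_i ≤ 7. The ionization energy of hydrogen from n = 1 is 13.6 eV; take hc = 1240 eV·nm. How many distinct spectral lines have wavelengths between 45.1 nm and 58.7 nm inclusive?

Enumerate all n_i → n_f pairs with 1 ≤ n_f < n_i ≤ 7 and compute λ = 1240 / [13.6·9·(1/n_f² − 1/n_i²)].
Lines falling in [45.1, 58.7] nm: 6→2 (45.59 nm), 5→2 (48.24 nm), 4→2 (54.03 nm).

3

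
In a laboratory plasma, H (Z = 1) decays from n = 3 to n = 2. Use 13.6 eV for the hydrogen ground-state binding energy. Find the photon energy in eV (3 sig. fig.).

1.89 eV

E_3 = −13.60/9 = −1.511 eV and E_2 = −13.60/4 = −3.400 eV.
The photon energy is |E_3 − E_2| = 1.89 eV.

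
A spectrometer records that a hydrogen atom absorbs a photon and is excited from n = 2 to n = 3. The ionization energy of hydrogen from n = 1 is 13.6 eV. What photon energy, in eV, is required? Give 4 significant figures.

E_3 = −13.60/9 = −1.511 eV and E_2 = −13.60/4 = −3.400 eV.
The photon energy is |E_3 − E_2| = 1.889 eV.

1.889 eV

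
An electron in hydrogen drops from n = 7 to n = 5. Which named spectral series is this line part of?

Pfund

The series is set by the lower level: n_f = 5 is the Pfund series.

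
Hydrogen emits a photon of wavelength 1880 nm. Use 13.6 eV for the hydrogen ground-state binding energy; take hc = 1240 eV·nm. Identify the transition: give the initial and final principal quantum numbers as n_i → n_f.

The photon energy is ΔE = hc/λ = 1240 / 1880 = 0.6596 eV.
With Z = 1, ΔE = 13.60 × (1/n_f² − 1/n_i²), so 1/n_f² − 1/n_i² = 0.04850.
Trying n_f = 3 gives 1/n_i² = 0.06261, i.e. n_i ≈ 4; this pair matches.

n_i = 4, n_f = 3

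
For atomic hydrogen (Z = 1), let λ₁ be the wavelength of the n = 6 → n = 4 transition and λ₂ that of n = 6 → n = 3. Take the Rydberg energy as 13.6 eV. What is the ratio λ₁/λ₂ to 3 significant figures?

2.40

λ ∝ 1/ΔE ∝ 1/(1/n_f² − 1/n_i²), and the Z² and hc factors cancel in the ratio.
λ₁/λ₂ = (1/3² − 1/6²)/(1/4² − 1/6²) = 0.08333/0.03472 = 2.40.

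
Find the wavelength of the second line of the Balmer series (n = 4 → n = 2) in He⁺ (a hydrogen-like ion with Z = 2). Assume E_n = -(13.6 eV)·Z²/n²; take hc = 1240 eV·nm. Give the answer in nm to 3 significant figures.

The Balmer series terminates on n_f = 2; the second line has n_i = 2+2 = 4.
ΔE = 54.40 × (1/2² − 1/4²) = 10.20 eV.
λ = 1240 / 10.20 = 122 nm.

122 nm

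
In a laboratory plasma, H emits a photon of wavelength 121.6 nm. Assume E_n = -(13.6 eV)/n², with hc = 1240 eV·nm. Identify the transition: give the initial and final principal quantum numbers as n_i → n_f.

The photon energy is ΔE = hc/λ = 1240 / 121.6 = 10.20 eV.
With Z = 1, ΔE = 13.60 × (1/n_f² − 1/n_i²), so 1/n_f² − 1/n_i² = 0.7498.
Trying n_f = 1 gives 1/n_i² = 0.2502, i.e. n_i ≈ 2; this pair matches.

n_i = 2, n_f = 1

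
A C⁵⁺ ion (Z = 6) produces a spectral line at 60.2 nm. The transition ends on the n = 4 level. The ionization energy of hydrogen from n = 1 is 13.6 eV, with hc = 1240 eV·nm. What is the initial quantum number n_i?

The photon energy is ΔE = hc/λ = 1240 / 60.2 = 20.60 eV.
With Z = 6, ΔE = 489.6 × (1/n_f² − 1/n_i²), so 1/n_f² − 1/n_i² = 0.04207.
With n_f = 4: 1/n_i² = 1/16 − 0.04207 = 0.02043, so n_i ≈ 7.00.

n_i = 7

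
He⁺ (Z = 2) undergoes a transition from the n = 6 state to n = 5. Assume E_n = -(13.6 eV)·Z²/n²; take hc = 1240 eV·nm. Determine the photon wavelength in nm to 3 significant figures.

1860 nm

For Z = 2 the level energies scale as Z², so the effective Rydberg energy is 13.6 × 4 = 54.40 eV.
ΔE = 54.40 × (1/5² − 1/6²) = 54.40 × 0.01222 = 0.6649 eV.
λ = hc/ΔE = 1240 / 0.6649 = 1860 nm.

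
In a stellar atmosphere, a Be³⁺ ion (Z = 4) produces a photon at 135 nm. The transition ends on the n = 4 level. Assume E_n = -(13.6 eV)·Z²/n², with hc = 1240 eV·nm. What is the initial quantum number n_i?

n_i = 7

The photon energy is ΔE = hc/λ = 1240 / 135 = 9.185 eV.
With Z = 4, ΔE = 217.6 × (1/n_f² − 1/n_i²), so 1/n_f² − 1/n_i² = 0.04221.
With n_f = 4: 1/n_i² = 1/16 − 0.04221 = 0.02029, so n_i ≈ 7.02.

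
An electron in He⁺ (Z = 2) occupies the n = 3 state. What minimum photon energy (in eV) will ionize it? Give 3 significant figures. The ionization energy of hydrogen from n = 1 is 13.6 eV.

E_n = −13.6 Z²/n² = −54.40/n² eV for Z = 2.
E_3 = −54.40/9 = −6.04 eV, so ionization (to E = 0) requires 6.04 eV.

6.04 eV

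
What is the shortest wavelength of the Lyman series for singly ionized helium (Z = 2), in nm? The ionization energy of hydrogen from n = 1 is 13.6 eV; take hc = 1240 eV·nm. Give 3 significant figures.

22.8 nm

The Lyman series has lower level n_f = 1; the series limit corresponds to n_i → ∞.
ΔE_max = 13.6 × 4 / 1² = 54.40 eV.
λ_min = 1240 / 54.40 = 22.8 nm.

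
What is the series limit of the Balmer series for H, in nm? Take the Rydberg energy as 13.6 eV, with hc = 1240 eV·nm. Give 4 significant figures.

364.7 nm

The Balmer series has lower level n_f = 2; the series limit corresponds to n_i → ∞.
ΔE_max = 13.6 × 1 / 2² = 3.400 eV.
λ_min = 1240 / 3.400 = 364.7 nm.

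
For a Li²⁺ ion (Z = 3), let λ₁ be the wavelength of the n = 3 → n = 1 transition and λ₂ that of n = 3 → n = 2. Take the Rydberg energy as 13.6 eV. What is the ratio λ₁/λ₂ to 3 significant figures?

0.156

λ ∝ 1/ΔE ∝ 1/(1/n_f² − 1/n_i²), and the Z² and hc factors cancel in the ratio.
λ₁/λ₂ = (1/2² − 1/3²)/(1/1² − 1/3²) = 0.1389/0.8889 = 0.156.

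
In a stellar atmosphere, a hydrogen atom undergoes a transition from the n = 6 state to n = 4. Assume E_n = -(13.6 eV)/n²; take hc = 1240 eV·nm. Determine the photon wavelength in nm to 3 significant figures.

ΔE = 13.60 × (1/4² − 1/6²) = 13.60 × 0.03472 = 0.4722 eV.
λ = hc/ΔE = 1240 / 0.4722 = 2630 nm.

2630 nm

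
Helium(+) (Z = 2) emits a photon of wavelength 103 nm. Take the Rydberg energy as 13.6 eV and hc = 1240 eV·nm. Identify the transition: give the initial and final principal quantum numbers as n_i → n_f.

The photon energy is ΔE = hc/λ = 1240 / 103 = 12.04 eV.
With Z = 2, ΔE = 54.40 × (1/n_f² − 1/n_i²), so 1/n_f² − 1/n_i² = 0.2213.
Trying n_f = 2 gives 1/n_i² = 0.02870, i.e. n_i ≈ 6; this pair matches.

n_i = 6, n_f = 2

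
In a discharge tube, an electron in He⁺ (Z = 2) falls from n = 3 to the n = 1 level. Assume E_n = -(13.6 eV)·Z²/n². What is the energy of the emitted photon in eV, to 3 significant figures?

48.4 eV

The Bohr energies scale as Z², so for Z = 2: E_n = −54.40/n² eV.
E_3 = −54.40/9 = −6.044 eV and E_1 = −54.40/1 = −54.40 eV.
The photon energy is |E_3 − E_1| = 48.4 eV.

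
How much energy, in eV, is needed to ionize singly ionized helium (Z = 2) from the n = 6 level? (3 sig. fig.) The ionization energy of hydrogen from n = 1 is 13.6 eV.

1.51 eV

E_n = −13.6 Z²/n² = −54.40/n² eV for Z = 2.
E_6 = −54.40/36 = −1.51 eV, so ionization (to E = 0) requires 1.51 eV.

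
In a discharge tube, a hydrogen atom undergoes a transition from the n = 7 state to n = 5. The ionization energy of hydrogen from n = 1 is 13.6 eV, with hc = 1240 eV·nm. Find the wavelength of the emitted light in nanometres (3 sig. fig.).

4650 nm

ΔE = 13.60 × (1/5² − 1/7²) = 13.60 × 0.01959 = 0.2664 eV.
λ = hc/ΔE = 1240 / 0.2664 = 4650 nm.
This line belongs to the Pfund series.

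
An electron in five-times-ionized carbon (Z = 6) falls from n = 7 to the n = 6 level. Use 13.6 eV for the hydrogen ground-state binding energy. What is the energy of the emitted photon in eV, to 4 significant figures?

The Bohr energies scale as Z², so for Z = 6: E_n = −489.6/n² eV.
E_7 = −489.6/49 = −9.992 eV and E_6 = −489.6/36 = −13.60 eV.
The photon energy is |E_7 − E_6| = 3.608 eV.

3.608 eV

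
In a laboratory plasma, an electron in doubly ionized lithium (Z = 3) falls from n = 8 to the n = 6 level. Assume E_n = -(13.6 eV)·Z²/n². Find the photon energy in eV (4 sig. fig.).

The Bohr energies scale as Z², so for Z = 3: E_n = −122.4/n² eV.
E_8 = −122.4/64 = −1.913 eV and E_6 = −122.4/36 = −3.400 eV.
The photon energy is |E_8 − E_6| = 1.488 eV.

1.488 eV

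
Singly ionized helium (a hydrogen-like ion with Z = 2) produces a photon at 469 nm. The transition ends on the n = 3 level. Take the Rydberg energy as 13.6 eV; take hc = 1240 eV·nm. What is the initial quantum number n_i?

The photon energy is ΔE = hc/λ = 1240 / 469 = 2.644 eV.
With Z = 2, ΔE = 54.40 × (1/n_f² − 1/n_i²), so 1/n_f² − 1/n_i² = 0.04860.
With n_f = 3: 1/n_i² = 1/9 − 0.04860 = 0.06251, so n_i ≈ 4.00.

n_i = 4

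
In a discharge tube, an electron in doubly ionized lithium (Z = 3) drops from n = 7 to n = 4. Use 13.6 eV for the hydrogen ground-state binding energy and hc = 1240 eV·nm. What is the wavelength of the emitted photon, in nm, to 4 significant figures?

For Z = 3 the level energies scale as Z², so the effective Rydberg energy is 13.6 × 9 = 122.4 eV.
ΔE = 122.4 × (1/4² − 1/7²) = 122.4 × 0.04209 = 5.152 eV.
λ = hc/ΔE = 1240 / 5.152 = 240.7 nm.

240.7 nm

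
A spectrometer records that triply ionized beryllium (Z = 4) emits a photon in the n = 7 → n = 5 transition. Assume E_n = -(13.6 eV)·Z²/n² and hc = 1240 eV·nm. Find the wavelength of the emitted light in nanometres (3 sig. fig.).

291 nm

For Z = 4 the level energies scale as Z², so the effective Rydberg energy is 13.6 × 16 = 217.6 eV.
ΔE = 217.6 × (1/5² − 1/7²) = 217.6 × 0.01959 = 4.263 eV.
λ = hc/ΔE = 1240 / 4.263 = 291 nm.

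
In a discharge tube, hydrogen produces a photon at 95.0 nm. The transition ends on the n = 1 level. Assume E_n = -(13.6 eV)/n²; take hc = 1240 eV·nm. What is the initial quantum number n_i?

n_i = 5

The photon energy is ΔE = hc/λ = 1240 / 95.0 = 13.05 eV.
With Z = 1, ΔE = 13.60 × (1/n_f² − 1/n_i²), so 1/n_f² − 1/n_i² = 0.9598.
With n_f = 1: 1/n_i² = 1/1 − 0.9598 = 0.04025, so n_i ≈ 4.98.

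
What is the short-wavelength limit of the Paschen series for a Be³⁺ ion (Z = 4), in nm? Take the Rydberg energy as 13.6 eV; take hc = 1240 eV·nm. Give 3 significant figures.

The Paschen series has lower level n_f = 3; the series limit corresponds to n_i → ∞.
ΔE_max = 13.6 × 16 / 3² = 24.18 eV.
λ_min = 1240 / 24.18 = 51.3 nm.

51.3 nm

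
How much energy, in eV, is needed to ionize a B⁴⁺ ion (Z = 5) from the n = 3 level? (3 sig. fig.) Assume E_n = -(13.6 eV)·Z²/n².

37.8 eV

E_n = −13.6 Z²/n² = −340.0/n² eV for Z = 5.
E_3 = −340.0/9 = −37.8 eV, so ionization (to E = 0) requires 37.8 eV.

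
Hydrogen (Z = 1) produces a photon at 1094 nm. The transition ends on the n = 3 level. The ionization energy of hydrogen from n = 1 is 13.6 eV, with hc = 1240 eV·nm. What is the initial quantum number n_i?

The photon energy is ΔE = hc/λ = 1240 / 1094 = 1.133 eV.
With Z = 1, ΔE = 13.60 × (1/n_f² − 1/n_i²), so 1/n_f² − 1/n_i² = 0.08334.
With n_f = 3: 1/n_i² = 1/9 − 0.08334 = 0.02777, so n_i ≈ 6.00.

n_i = 6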